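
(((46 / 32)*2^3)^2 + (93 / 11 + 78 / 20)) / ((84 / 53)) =1686089 / 18480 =91.24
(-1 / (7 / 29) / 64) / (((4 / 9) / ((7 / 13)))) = -261 / 3328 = -0.08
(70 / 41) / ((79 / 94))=6580 / 3239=2.03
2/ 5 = 0.40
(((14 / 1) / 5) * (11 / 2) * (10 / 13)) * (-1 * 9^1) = -1386 / 13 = -106.62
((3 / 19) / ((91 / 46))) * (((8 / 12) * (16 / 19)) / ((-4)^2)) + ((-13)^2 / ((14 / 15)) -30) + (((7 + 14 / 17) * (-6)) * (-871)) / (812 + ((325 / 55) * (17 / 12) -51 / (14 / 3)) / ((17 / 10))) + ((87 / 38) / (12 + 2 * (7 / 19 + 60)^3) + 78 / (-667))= 24223969458862112311012831 / 120276303888432185559884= 201.40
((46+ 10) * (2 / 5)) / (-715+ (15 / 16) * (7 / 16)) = -28672 / 914675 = -0.03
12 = 12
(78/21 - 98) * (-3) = 1980/7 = 282.86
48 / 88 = 6 / 11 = 0.55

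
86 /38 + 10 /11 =663 /209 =3.17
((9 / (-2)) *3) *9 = -243 / 2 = -121.50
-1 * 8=-8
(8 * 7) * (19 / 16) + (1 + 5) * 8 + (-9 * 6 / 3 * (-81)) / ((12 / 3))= 479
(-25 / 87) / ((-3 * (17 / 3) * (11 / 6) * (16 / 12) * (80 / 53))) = 795 / 173536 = 0.00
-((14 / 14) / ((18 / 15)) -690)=4135 / 6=689.17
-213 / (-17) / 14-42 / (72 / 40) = -16021 / 714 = -22.44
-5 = -5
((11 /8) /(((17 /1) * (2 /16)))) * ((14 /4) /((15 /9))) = 231 /170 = 1.36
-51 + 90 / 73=-3633 / 73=-49.77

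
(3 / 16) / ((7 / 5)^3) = 375 / 5488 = 0.07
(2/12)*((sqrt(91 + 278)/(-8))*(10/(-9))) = 5*sqrt(41)/72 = 0.44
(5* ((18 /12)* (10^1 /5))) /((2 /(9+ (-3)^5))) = -1755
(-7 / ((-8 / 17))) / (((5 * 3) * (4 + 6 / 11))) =1309 / 6000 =0.22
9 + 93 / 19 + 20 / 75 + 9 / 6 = 8927 / 570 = 15.66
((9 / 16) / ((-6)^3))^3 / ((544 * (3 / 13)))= -13 / 92408905728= -0.00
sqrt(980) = 14 *sqrt(5) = 31.30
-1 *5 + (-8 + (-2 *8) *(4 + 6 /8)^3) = -6911 /4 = -1727.75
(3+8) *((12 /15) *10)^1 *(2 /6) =88 /3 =29.33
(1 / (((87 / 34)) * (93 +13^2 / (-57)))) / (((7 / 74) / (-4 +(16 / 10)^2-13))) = -4314311 / 6511225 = -0.66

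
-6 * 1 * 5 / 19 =-1.58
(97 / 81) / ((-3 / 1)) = -97 / 243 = -0.40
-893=-893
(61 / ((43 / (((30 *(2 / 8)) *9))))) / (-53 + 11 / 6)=-24705 / 13201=-1.87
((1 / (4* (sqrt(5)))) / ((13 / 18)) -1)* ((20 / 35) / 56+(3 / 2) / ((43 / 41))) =-3035 / 2107+5463* sqrt(5) / 54782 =-1.22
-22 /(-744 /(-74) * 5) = -0.44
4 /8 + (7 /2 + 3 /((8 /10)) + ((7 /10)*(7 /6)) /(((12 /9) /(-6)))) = 163 /40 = 4.08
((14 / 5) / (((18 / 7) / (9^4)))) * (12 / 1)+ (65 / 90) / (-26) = 15431467 / 180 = 85730.37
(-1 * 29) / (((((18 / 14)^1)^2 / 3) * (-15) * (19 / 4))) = 0.74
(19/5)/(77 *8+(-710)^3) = -0.00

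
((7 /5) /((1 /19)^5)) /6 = 577756.43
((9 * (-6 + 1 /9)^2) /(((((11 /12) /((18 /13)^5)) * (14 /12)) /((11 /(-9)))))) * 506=-2387328920064 /2599051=-918538.70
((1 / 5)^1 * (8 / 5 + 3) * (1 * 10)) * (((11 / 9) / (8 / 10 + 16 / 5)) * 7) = 1771 / 90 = 19.68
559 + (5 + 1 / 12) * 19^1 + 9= 7975 / 12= 664.58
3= 3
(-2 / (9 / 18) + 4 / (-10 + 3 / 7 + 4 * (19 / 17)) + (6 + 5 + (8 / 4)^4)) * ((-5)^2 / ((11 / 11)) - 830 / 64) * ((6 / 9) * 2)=1730575 / 4856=356.38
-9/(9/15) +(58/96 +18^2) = 14861/48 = 309.60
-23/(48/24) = -23/2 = -11.50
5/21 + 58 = 1223/21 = 58.24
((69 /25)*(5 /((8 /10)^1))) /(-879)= -23 /1172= -0.02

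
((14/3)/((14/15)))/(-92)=-5/92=-0.05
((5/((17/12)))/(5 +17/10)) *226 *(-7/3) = -316400/1139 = -277.79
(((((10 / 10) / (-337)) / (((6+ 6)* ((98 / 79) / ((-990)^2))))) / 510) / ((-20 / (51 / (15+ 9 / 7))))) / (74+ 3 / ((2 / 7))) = 86031 / 121195984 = 0.00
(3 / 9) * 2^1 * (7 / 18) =7 / 27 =0.26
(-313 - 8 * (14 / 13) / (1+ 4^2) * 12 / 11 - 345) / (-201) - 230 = -110784188 / 488631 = -226.72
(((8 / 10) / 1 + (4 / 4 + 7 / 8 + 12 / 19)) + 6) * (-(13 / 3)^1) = -40.33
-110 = -110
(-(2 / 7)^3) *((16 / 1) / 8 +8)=-80 / 343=-0.23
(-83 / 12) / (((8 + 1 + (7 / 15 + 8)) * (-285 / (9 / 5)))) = 249 / 99560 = 0.00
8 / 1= 8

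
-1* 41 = -41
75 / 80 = 15 / 16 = 0.94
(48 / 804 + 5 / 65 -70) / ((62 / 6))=-182553 / 27001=-6.76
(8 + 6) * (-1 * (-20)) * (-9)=-2520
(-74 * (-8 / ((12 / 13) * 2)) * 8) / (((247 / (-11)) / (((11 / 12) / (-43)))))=17908 / 7353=2.44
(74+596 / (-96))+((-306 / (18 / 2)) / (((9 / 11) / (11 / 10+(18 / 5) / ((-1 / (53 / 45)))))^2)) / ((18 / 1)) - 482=-1611195361 / 3645000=-442.03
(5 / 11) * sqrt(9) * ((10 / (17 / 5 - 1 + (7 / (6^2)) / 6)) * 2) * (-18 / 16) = -364500 / 28897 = -12.61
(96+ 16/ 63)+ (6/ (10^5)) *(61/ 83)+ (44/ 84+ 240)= 12578651647/ 37350000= 336.78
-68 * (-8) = 544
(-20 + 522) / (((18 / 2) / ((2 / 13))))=1004 / 117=8.58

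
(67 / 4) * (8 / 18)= 67 / 9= 7.44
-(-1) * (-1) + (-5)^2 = 24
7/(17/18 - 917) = -126/16489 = -0.01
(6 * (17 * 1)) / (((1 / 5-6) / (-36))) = 633.10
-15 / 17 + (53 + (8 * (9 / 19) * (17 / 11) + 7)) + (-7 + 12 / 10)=1051228 / 17765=59.17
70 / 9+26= 304 / 9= 33.78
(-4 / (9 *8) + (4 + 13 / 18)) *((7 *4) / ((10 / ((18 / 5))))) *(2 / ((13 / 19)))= 44688 / 325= 137.50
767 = 767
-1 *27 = -27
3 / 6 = 1 / 2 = 0.50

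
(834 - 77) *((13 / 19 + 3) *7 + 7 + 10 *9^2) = 12121841 / 19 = 637991.63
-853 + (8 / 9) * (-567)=-1357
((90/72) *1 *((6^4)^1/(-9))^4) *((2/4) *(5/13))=1343692800/13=103360984.62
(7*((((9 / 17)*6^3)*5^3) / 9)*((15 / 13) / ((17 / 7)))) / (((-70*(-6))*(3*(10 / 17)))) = 7.13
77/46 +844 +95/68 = 1324819/1564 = 847.07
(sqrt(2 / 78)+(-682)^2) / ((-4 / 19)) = -2209339-19*sqrt(39) / 156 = -2209339.76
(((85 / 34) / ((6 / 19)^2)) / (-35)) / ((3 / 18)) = -361 / 84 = -4.30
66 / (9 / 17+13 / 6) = 612 / 25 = 24.48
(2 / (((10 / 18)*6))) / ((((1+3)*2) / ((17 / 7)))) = 51 / 280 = 0.18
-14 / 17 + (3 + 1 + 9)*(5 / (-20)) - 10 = -957 / 68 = -14.07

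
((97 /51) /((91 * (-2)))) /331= -97 /3072342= -0.00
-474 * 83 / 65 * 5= -39342 / 13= -3026.31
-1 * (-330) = 330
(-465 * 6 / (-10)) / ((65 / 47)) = 13113 / 65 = 201.74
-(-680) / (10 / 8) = 544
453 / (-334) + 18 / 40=-3027 / 3340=-0.91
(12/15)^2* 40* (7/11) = 896/55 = 16.29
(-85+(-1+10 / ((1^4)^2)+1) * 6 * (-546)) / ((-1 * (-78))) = -32845 / 78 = -421.09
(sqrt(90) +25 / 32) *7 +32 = 1199 / 32 +21 *sqrt(10) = 103.88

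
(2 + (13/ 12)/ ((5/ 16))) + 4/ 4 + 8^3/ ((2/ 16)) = 61537/ 15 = 4102.47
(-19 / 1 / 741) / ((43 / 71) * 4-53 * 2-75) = 71 / 494481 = 0.00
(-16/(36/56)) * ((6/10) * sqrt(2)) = -224 * sqrt(2)/15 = -21.12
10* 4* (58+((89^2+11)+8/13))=4155120/13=319624.62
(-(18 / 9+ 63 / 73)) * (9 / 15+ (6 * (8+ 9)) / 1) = -293.75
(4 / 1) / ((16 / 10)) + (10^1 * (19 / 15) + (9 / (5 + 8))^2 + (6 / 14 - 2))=99901 / 7098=14.07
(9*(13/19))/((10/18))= 1053/95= 11.08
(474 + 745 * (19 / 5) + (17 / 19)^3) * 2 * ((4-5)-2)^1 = -136043448 / 6859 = -19834.30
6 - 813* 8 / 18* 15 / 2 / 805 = 424 / 161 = 2.63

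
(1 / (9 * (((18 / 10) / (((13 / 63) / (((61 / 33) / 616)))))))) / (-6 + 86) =1573 / 29646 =0.05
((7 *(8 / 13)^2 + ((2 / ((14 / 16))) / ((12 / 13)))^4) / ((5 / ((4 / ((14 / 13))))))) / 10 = 1322790592 / 442444275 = 2.99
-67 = -67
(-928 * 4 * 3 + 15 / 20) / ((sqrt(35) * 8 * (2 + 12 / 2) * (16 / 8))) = -6363 * sqrt(35) / 2560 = -14.70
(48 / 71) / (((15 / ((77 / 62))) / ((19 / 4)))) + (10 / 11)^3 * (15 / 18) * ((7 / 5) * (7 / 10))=38645768 / 43942965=0.88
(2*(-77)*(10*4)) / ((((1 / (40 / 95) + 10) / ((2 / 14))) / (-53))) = 33920 / 9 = 3768.89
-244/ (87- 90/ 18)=-122/ 41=-2.98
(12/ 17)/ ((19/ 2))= 24/ 323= 0.07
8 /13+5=73 /13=5.62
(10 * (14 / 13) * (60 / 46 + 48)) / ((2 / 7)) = 555660 / 299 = 1858.39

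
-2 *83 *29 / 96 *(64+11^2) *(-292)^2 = -2372977055 / 3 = -790992351.67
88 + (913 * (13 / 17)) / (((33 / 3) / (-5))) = -3899 / 17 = -229.35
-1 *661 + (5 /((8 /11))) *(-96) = -1321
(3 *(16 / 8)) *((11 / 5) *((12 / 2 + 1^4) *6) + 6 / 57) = 52728 / 95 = 555.03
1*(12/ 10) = 6/ 5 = 1.20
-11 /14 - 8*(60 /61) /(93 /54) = -5.35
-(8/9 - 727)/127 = 6535/1143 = 5.72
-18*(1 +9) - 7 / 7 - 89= -270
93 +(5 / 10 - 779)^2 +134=2425157 / 4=606289.25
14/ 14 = 1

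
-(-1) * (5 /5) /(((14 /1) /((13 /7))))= 13 /98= 0.13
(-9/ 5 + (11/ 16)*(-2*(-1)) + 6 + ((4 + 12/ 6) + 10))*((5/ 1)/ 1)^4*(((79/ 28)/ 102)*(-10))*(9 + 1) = -213053125/ 5712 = -37299.22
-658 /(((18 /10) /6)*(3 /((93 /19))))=-203980 /57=-3578.60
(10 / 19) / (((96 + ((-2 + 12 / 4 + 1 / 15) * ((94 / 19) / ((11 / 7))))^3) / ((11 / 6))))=29730380625 / 4124813313952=0.01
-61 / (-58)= 61 / 58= 1.05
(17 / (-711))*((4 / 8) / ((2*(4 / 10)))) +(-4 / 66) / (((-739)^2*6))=-510623767 / 34169698728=-0.01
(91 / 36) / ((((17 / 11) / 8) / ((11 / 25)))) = 5.76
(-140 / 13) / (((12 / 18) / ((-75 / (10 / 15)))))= 23625 / 13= 1817.31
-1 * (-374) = 374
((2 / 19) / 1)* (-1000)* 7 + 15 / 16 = -223715 / 304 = -735.90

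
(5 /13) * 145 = 55.77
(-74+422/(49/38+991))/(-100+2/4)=5548564/7503693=0.74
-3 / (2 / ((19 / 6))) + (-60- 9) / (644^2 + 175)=-7883585 / 1659644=-4.75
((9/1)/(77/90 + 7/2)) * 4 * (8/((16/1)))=405/98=4.13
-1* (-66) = 66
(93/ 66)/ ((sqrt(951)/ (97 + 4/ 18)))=4.44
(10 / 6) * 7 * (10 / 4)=175 / 6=29.17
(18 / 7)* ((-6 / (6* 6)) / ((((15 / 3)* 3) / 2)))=-2 / 35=-0.06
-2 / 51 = -0.04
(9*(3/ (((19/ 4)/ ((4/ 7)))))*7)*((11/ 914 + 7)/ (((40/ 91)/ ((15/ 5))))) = 47240739/ 43415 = 1088.12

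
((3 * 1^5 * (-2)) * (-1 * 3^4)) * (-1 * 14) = -6804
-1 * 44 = -44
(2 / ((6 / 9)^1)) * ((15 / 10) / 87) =3 / 58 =0.05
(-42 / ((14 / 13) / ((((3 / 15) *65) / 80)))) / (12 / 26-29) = 6591 / 29680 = 0.22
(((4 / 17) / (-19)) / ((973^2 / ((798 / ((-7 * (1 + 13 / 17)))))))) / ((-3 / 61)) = -244 / 14200935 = -0.00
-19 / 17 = -1.12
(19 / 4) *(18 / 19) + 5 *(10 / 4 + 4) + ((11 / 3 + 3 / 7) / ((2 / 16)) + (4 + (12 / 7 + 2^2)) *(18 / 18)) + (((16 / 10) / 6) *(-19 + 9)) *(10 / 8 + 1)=1543 / 21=73.48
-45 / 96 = -15 / 32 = -0.47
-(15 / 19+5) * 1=-110 / 19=-5.79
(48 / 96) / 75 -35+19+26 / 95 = -44801 / 2850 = -15.72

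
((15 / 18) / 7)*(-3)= -5 / 14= -0.36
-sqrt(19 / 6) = -sqrt(114) / 6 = -1.78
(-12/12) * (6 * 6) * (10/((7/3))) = -1080/7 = -154.29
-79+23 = -56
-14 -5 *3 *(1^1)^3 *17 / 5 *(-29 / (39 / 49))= 23975 / 13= 1844.23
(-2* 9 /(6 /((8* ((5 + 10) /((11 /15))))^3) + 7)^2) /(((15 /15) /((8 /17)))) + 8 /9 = 5071602975265968932296 /7083048419174215048833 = 0.72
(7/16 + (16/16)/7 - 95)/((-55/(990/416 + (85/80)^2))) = 24696855/4100096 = 6.02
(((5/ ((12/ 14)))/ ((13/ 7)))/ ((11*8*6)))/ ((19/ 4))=245/ 195624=0.00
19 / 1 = 19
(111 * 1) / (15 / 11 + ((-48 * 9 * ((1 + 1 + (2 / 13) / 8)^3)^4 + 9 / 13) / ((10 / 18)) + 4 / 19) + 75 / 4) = -2833736147960786945310720 / 91205604557742976844873227907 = -0.00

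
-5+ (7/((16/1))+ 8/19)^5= -11770727087819/2596377985024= -4.53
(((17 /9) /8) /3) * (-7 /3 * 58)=-3451 /324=-10.65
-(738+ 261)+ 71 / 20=-19909 / 20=-995.45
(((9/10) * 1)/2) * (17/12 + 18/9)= 123/80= 1.54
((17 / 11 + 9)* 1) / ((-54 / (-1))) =58 / 297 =0.20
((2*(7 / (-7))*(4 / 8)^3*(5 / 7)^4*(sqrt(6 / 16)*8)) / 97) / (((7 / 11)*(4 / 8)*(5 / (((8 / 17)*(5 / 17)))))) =-55000*sqrt(6) / 471150631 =-0.00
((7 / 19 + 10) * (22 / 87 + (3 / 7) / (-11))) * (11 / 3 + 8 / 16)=9.24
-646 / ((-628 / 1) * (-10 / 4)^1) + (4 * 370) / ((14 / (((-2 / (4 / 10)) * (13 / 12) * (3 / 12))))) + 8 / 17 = -160407349 / 1120980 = -143.10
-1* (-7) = 7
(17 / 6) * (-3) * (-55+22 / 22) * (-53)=-24327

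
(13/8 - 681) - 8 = -5499/8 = -687.38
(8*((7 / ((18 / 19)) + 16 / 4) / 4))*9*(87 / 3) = 5945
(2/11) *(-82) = -164/11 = -14.91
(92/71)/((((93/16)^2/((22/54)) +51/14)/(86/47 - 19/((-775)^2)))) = 31224220926976/1140083762069375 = 0.03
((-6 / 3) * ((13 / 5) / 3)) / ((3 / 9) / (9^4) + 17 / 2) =-341172 / 1673065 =-0.20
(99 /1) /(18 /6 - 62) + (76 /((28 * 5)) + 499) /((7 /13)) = 13385973 /14455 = 926.04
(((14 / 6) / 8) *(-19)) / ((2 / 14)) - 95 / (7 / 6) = -20197 / 168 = -120.22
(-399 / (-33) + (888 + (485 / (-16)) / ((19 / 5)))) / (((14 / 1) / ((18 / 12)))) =8949687 / 93632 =95.58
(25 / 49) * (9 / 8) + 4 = 4.57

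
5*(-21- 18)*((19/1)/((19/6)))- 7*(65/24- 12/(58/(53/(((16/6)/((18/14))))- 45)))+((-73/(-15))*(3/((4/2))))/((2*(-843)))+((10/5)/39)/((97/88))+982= -96626211613/411035560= -235.08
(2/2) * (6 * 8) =48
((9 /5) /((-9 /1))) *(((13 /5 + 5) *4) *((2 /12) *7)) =-7.09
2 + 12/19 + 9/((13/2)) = 992/247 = 4.02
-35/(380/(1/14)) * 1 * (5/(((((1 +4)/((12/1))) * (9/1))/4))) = -2/57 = -0.04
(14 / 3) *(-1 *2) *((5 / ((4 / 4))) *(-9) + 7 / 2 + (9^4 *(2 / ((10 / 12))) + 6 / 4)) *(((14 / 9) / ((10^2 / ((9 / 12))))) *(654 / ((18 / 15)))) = -209719706 / 225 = -932087.58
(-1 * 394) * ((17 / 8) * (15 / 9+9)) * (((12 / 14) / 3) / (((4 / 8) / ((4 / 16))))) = -26792 / 21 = -1275.81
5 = 5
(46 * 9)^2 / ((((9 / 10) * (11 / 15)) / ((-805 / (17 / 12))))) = -27594756000 / 187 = -147565540.11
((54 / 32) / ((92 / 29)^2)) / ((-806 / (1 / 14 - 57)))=18097479 / 1528124416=0.01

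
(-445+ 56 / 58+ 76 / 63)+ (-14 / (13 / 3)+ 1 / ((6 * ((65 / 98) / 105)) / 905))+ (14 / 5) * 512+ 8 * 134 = 3080221828 / 118755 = 25937.62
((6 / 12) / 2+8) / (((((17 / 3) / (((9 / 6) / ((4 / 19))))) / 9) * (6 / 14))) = 118503 / 544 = 217.84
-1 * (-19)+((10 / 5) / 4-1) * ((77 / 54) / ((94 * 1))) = 192811 / 10152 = 18.99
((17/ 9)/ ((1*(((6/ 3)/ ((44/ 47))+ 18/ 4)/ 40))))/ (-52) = -1870/ 8541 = -0.22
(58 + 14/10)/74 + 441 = 163467/370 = 441.80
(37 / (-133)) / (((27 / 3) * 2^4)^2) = -37 / 2757888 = -0.00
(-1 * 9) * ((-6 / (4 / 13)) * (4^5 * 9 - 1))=3234465 / 2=1617232.50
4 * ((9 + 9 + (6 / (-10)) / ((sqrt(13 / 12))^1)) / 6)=11.62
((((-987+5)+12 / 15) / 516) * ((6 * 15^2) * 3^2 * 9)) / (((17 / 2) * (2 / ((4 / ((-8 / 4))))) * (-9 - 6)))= -1192158 / 731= -1630.86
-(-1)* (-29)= -29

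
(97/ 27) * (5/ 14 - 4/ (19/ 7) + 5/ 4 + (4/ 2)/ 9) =165191/ 129276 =1.28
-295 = -295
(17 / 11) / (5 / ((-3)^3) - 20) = -0.08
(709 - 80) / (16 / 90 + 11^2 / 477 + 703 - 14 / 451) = 225524805 / 252200698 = 0.89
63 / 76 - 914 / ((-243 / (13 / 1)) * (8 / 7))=402731 / 9234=43.61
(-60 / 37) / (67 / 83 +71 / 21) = -5229 / 13505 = -0.39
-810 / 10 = -81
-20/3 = -6.67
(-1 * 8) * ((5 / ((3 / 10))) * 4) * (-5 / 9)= 8000 / 27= 296.30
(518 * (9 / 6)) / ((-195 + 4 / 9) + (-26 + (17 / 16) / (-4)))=-447552 / 127193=-3.52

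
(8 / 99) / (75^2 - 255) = 4 / 265815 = 0.00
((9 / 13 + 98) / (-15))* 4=-5132 / 195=-26.32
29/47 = 0.62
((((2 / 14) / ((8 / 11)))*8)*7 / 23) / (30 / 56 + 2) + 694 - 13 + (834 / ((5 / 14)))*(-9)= -166040267 / 8165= -20335.61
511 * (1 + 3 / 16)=9709 / 16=606.81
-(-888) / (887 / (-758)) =-673104 / 887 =-758.85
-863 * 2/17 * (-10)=17260/17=1015.29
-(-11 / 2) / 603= 11 / 1206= 0.01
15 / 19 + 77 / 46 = 2153 / 874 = 2.46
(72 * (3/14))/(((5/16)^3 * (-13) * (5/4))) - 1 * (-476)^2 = -12888279472/56875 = -226607.11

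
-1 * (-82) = 82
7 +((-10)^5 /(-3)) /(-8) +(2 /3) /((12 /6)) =-12478 /3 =-4159.33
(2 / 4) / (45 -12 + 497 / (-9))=-9 / 400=-0.02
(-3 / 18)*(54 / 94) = -9 / 94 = -0.10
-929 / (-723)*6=1858 / 241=7.71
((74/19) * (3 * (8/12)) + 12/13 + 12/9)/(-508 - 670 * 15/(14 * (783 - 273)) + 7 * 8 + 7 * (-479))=-1771672/671290425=-0.00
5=5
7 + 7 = 14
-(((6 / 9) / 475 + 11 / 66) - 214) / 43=609421 / 122550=4.97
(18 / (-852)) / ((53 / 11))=-33 / 7526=-0.00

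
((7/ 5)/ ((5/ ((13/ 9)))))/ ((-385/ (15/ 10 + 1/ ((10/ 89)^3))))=-9184097/ 12375000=-0.74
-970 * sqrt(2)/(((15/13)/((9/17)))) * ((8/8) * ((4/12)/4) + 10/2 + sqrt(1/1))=-92053 * sqrt(2)/34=-3828.90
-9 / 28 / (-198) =1 / 616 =0.00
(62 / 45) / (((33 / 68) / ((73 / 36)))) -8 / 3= 41302 / 13365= 3.09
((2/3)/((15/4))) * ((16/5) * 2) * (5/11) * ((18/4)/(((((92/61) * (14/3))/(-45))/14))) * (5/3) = -87840/253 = -347.19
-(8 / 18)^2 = -16 / 81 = -0.20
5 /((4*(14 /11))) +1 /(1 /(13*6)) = 4423 /56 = 78.98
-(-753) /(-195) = -251 /65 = -3.86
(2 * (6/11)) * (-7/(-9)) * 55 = 140/3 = 46.67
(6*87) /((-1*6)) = -87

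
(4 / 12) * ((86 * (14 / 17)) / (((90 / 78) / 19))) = 297388 / 765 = 388.74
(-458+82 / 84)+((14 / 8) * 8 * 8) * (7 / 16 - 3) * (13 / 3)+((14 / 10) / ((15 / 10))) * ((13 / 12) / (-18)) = -19286467 / 11340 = -1700.75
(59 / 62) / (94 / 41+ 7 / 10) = 12095 / 38037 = 0.32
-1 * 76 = -76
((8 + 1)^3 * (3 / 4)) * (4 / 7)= 312.43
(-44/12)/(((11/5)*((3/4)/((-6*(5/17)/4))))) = 50/51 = 0.98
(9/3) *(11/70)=33/70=0.47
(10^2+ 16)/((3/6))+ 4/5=1164/5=232.80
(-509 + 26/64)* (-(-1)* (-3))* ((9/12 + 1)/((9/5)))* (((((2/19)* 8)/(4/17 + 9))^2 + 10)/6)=8454836975375/3416942976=2474.39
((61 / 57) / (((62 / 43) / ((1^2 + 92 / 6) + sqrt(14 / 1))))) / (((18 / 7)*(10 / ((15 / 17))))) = 18361*sqrt(14) / 720936 + 899689 / 2162808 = 0.51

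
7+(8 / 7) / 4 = 51 / 7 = 7.29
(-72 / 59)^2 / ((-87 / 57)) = -98496 / 100949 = -0.98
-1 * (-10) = 10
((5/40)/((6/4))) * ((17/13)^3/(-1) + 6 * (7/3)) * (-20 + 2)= -77535/4394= -17.65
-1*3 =-3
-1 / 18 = -0.06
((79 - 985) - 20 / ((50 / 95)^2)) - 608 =-7931 / 5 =-1586.20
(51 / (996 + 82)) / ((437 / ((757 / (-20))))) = -38607 / 9421720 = -0.00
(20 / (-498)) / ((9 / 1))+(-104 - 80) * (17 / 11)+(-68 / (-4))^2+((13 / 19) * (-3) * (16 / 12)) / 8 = 4018415 / 936738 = 4.29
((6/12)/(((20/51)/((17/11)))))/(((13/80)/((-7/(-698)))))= 6069/49907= 0.12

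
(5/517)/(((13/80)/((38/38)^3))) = 400/6721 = 0.06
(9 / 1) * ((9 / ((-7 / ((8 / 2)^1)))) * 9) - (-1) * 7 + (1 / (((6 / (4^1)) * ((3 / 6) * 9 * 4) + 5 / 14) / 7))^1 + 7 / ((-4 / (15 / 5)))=-4445801 / 10724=-414.57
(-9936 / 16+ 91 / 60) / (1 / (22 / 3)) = -408859 / 90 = -4542.88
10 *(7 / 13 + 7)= 75.38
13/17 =0.76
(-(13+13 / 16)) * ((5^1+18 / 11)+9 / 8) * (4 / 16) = -150943 / 5632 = -26.80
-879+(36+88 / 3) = -2441 / 3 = -813.67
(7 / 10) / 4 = 7 / 40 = 0.18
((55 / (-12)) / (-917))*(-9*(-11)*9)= 16335 / 3668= 4.45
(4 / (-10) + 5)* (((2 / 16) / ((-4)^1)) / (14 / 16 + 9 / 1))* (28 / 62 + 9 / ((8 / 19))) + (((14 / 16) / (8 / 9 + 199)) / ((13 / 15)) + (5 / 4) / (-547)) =-225544777673 / 716098179680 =-0.31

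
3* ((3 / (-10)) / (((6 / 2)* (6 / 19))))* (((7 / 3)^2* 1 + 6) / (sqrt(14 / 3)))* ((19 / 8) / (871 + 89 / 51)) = -632111* sqrt(42) / 299107200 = -0.01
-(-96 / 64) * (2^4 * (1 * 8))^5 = 51539607552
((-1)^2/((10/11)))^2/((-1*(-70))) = 121/7000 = 0.02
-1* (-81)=81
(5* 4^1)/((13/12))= 240/13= 18.46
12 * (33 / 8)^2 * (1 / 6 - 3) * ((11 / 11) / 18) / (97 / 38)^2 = -742577 / 150544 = -4.93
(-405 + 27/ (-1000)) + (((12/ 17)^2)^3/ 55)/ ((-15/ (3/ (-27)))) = -405.03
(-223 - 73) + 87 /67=-19745 /67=-294.70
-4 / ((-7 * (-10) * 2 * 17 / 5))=-1 / 119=-0.01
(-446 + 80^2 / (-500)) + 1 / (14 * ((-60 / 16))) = -48176 / 105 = -458.82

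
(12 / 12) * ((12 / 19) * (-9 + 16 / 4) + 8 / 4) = -1.16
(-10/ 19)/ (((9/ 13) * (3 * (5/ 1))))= -26/ 513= -0.05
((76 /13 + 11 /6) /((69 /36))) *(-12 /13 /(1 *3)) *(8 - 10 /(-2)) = -4792 /299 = -16.03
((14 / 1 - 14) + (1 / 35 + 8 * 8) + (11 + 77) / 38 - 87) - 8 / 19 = -14016 / 665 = -21.08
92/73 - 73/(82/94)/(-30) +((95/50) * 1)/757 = 137716606/33985515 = 4.05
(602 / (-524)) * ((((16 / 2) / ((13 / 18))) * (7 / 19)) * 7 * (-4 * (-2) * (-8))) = 67963392 / 32357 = 2100.42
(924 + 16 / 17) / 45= 20.55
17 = 17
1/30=0.03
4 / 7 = 0.57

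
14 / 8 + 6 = 31 / 4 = 7.75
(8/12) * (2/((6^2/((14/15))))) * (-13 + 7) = -28/135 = -0.21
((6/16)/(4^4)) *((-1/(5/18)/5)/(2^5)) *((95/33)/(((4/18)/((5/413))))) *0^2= 0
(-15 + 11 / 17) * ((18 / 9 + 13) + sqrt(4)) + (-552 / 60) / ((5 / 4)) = -6284 / 25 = -251.36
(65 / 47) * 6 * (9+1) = 3900 / 47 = 82.98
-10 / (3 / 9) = -30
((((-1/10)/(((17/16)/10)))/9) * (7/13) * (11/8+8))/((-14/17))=25/39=0.64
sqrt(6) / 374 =0.01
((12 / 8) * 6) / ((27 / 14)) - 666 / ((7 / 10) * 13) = -18706 / 273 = -68.52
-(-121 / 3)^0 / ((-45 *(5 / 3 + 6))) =0.00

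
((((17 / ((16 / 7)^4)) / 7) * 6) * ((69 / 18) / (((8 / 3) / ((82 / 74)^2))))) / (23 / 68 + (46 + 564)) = 33520821 / 21711945728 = 0.00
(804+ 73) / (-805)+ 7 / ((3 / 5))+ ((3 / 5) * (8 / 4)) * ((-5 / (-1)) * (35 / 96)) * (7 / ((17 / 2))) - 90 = -25493941 / 328440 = -77.62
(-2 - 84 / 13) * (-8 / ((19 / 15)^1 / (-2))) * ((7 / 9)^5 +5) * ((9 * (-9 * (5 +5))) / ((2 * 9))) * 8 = 8449408000 / 41553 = 203340.50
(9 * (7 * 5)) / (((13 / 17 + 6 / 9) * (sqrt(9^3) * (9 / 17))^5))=0.00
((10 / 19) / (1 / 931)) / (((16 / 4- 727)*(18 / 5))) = -1225 / 6507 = -0.19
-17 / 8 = -2.12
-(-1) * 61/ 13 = 61/ 13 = 4.69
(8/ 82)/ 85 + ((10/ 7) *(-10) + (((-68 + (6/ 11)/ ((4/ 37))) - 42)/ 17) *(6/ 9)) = -14812991/ 805035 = -18.40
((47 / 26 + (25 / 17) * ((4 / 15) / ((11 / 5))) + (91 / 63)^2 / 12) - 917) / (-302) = 3.03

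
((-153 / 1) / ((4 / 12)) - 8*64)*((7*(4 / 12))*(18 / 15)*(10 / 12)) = -6797 / 3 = -2265.67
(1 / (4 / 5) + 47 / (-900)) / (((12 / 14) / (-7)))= -9.78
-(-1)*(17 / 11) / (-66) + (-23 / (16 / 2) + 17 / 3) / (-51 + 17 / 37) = -12943 / 164560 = -0.08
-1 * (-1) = 1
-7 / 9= -0.78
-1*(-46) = 46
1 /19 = 0.05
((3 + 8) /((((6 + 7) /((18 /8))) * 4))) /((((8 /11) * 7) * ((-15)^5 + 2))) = -1089 /8845176704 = -0.00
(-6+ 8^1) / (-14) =-1 / 7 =-0.14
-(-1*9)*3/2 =27/2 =13.50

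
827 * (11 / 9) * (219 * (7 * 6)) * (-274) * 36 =-91706929776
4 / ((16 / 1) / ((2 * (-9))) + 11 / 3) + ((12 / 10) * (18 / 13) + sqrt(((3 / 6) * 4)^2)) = 1658 / 325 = 5.10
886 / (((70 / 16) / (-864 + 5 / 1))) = -6088592 / 35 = -173959.77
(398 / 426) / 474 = 0.00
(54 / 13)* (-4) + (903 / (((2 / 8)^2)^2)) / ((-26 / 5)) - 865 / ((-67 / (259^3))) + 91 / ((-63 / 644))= 224260446.06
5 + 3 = 8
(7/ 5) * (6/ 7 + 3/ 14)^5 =151875/ 76832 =1.98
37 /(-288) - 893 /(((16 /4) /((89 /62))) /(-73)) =208864409 /8928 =23394.31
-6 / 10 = -0.60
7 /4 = 1.75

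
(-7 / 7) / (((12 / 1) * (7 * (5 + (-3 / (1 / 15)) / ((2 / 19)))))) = 1 / 35490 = 0.00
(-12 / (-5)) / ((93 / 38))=152 / 155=0.98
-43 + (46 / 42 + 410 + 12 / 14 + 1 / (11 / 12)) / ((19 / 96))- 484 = 2282215 / 1463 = 1559.96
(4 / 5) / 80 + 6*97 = 582.01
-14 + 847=833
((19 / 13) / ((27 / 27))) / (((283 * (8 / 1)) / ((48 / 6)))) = 19 / 3679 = 0.01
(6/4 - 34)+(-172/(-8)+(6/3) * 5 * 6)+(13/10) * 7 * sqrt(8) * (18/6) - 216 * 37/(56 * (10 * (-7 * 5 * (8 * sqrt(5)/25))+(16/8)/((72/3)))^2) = -55240704 * sqrt(5)/81571225559041+27977631105249127/570998578913287+273 * sqrt(2)/5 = 126.21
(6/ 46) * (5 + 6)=33/ 23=1.43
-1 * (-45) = 45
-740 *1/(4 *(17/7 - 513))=1295/3574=0.36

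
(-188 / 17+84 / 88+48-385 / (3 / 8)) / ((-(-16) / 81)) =-29953827 / 5984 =-5005.65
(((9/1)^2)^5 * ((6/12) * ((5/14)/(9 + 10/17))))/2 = 296376674085/9128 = 32468960.79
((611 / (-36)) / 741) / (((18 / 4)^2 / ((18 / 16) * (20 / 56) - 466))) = 2450909 / 4653936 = 0.53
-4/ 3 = -1.33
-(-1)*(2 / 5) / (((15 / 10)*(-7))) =-4 / 105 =-0.04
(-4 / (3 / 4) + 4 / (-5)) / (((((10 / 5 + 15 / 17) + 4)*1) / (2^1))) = -3128 / 1755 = -1.78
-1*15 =-15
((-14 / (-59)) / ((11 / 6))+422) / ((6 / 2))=273962 / 1947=140.71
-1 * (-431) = 431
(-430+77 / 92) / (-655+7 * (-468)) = 39483 / 361652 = 0.11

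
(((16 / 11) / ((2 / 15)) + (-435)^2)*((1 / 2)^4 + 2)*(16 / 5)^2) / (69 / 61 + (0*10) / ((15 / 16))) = 406327344 / 115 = 3533281.25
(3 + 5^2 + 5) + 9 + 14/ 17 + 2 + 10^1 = 932/ 17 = 54.82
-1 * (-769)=769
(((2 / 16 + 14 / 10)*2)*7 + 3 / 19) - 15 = 2473 / 380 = 6.51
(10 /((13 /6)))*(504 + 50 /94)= 1422780 /611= 2328.61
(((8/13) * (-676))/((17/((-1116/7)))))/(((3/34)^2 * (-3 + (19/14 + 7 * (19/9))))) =63138816/1655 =38150.34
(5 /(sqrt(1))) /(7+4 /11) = 55 /81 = 0.68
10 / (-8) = -5 / 4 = -1.25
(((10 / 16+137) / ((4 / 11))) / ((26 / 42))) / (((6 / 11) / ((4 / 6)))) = 310849 / 416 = 747.23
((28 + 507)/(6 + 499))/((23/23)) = 107/101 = 1.06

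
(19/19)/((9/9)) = 1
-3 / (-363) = 0.01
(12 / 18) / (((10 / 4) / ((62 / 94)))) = 0.18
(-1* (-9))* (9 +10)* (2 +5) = 1197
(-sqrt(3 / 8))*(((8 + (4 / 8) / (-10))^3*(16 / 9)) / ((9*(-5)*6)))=148877*sqrt(6) / 180000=2.03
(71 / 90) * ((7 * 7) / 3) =3479 / 270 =12.89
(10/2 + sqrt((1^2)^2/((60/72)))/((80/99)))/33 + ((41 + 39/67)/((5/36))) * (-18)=-59574149/11055 + 3 * sqrt(30)/400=-5388.85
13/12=1.08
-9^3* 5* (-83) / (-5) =-60507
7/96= 0.07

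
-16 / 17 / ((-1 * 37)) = 16 / 629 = 0.03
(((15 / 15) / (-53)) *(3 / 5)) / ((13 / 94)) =-0.08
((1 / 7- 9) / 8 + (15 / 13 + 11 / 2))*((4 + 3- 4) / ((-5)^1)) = -6057 / 1820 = -3.33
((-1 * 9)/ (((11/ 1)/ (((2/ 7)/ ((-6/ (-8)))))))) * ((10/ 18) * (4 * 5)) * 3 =-800/ 77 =-10.39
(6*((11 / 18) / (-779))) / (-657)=11 / 1535409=0.00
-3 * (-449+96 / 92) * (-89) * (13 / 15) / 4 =-11920571 / 460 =-25914.28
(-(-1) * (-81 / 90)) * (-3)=27 / 10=2.70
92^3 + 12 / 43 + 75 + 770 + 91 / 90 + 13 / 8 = 12067215967 / 15480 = 779535.92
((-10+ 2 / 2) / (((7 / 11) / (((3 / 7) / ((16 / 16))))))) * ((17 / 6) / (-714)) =33 / 1372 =0.02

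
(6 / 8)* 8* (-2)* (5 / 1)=-60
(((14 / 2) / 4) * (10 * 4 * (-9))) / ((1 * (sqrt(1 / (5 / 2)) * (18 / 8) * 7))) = -20 * sqrt(10) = -63.25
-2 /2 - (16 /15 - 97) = 1424 /15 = 94.93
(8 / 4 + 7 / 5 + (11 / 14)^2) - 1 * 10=-5.98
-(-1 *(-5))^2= -25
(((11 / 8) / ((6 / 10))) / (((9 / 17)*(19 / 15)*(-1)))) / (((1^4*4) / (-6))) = 4675 / 912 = 5.13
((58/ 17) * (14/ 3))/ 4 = 203/ 51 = 3.98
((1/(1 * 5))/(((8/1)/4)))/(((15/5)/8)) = 4/15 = 0.27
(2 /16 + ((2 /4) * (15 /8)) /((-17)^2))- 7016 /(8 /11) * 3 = -133822591 /4624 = -28940.87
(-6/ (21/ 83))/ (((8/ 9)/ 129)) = -96363/ 28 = -3441.54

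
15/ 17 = 0.88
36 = 36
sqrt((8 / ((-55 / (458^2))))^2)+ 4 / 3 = 30512.46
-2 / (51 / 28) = -56 / 51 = -1.10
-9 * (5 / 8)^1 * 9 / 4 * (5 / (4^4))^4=-253125 / 137438953472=-0.00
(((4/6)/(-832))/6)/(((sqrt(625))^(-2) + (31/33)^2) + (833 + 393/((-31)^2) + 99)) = -72675625/507893464232128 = -0.00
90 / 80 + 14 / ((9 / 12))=475 / 24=19.79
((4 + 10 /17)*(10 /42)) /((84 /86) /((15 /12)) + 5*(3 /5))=0.29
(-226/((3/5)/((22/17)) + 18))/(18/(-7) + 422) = -43505/1490754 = -0.03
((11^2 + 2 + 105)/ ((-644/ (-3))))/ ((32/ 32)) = 171/ 161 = 1.06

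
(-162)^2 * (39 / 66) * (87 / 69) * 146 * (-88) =-5778088992 / 23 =-251221260.52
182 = 182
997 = 997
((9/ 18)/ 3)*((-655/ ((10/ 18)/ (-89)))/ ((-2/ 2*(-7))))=34977/ 14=2498.36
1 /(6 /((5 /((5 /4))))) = 2 /3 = 0.67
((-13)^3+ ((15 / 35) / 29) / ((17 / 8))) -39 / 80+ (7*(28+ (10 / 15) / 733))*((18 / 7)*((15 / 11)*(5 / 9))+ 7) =-2962440802201 / 6678099120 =-443.61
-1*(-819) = 819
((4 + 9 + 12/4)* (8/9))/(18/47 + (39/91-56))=-42112/163413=-0.26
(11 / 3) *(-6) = -22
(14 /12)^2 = 1.36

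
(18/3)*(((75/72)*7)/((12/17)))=2975/48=61.98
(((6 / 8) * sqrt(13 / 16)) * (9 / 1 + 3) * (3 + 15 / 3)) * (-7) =-126 * sqrt(13) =-454.30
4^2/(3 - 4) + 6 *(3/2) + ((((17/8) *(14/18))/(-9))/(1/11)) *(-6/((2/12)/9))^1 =1295/2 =647.50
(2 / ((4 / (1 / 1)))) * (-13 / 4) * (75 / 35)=-195 / 56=-3.48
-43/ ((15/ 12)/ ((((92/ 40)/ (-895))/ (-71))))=-1978/ 1588625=-0.00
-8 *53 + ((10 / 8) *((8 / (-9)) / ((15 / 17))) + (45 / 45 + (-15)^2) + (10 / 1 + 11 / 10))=-50803 / 270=-188.16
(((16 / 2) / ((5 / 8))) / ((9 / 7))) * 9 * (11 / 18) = 2464 / 45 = 54.76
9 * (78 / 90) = 39 / 5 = 7.80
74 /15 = 4.93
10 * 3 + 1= 31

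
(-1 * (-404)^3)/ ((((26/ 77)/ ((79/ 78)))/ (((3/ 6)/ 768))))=6267320983/ 48672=128766.46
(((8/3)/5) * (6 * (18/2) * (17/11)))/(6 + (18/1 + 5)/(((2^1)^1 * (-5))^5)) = 48960000/6599747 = 7.42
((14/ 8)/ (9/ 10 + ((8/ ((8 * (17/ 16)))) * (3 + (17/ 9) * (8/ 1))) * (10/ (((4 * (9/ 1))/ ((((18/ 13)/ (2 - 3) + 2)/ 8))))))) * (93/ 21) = 2774655/ 452618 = 6.13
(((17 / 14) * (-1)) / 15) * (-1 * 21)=1.70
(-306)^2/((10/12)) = 561816/5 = 112363.20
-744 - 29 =-773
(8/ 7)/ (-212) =-2/ 371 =-0.01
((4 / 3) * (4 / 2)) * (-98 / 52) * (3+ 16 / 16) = -784 / 39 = -20.10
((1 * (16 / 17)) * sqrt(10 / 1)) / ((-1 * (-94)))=8 * sqrt(10) / 799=0.03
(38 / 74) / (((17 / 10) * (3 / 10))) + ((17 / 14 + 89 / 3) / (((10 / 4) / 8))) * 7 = 2178668 / 3145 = 692.74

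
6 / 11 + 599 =6595 / 11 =599.55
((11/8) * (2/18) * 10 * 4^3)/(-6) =-440/27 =-16.30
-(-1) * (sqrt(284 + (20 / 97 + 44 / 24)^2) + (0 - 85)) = -68.02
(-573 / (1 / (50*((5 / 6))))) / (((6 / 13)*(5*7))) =-62075 / 42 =-1477.98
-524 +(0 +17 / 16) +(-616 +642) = -7951 / 16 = -496.94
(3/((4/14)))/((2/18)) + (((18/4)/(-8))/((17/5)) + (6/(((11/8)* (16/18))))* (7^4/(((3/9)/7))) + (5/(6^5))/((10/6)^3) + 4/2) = 333392346637/1346400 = 247617.61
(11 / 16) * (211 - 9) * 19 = 21109 / 8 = 2638.62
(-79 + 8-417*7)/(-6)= 1495/3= 498.33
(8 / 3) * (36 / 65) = 96 / 65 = 1.48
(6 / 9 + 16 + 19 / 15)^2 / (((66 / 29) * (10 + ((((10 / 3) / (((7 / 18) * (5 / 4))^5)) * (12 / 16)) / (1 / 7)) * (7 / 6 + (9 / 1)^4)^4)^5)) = 638739003239759666925312042236328125 / 11038091923304310752583430941374324201047662648656664604501921323868246016653828074142183008618362821993625170031712770036544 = 0.00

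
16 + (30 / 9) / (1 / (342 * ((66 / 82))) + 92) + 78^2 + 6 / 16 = 6100.41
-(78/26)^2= -9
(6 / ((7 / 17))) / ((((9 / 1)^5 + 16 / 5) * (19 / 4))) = 2040 / 39269713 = 0.00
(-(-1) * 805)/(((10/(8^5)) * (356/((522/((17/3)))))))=1032708096/1513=682556.57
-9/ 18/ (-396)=0.00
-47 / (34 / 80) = -1880 / 17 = -110.59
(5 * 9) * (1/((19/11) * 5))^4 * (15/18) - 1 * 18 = -117244977/6516050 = -17.99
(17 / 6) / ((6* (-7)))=-17 / 252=-0.07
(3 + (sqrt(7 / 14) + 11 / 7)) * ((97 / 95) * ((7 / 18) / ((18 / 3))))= 679 * sqrt(2) / 20520 + 776 / 2565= 0.35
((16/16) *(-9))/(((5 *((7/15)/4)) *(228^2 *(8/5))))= -15/80864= -0.00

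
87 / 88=0.99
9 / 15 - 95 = -472 / 5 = -94.40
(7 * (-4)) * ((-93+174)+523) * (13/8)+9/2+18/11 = -604469/22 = -27475.86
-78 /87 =-26 /29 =-0.90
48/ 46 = 24/ 23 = 1.04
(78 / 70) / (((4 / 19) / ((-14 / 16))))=-741 / 160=-4.63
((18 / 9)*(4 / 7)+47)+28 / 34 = 5827 / 119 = 48.97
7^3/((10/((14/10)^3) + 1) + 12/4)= 117649/2622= 44.87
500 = 500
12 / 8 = 3 / 2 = 1.50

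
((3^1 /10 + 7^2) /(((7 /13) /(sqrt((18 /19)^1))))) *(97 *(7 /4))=1865019 *sqrt(38) /760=15127.30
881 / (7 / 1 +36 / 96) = 7048 / 59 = 119.46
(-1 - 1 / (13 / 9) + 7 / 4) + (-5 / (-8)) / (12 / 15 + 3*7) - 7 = -6.91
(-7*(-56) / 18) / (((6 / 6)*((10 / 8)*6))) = 392 / 135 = 2.90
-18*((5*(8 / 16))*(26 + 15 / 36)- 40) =-1875 / 4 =-468.75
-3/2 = -1.50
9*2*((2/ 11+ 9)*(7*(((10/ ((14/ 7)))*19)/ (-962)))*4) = -2417940/ 5291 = -456.99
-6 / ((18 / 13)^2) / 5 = -169 / 270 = -0.63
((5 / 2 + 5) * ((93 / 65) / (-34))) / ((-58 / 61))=17019 / 51272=0.33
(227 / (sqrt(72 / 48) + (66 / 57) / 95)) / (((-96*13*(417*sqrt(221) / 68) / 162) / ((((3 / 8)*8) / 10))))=-3993687045*sqrt(1326) / 1836640452296 + 24338259*sqrt(221) / 459160113074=-0.08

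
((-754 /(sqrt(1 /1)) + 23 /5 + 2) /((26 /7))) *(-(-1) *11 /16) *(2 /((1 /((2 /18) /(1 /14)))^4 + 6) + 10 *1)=-352118739049 /246539280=-1428.25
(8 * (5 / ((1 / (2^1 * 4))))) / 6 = 160 / 3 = 53.33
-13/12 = -1.08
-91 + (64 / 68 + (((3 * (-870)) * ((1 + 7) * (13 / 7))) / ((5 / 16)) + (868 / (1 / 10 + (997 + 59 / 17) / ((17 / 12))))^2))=-1256546136100060397 / 10119122451431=-124175.41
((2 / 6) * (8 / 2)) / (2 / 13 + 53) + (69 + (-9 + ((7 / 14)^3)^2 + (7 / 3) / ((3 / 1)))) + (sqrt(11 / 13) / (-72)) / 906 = 24206731 / 398016-sqrt(143) / 848016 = 60.82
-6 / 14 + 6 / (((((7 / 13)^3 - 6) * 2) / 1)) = -84654 / 89873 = -0.94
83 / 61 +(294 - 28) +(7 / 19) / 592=183444059 / 686128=267.36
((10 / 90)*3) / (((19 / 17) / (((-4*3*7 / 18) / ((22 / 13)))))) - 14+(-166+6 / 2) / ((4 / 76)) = -5853338 / 1881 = -3111.82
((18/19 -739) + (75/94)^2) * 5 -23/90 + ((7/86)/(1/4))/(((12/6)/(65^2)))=-974418815413/324855540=-2999.55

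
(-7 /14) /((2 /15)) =-15 /4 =-3.75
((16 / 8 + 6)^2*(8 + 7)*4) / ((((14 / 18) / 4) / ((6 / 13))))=829440 / 91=9114.73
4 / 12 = 1 / 3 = 0.33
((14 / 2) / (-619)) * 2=-14 / 619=-0.02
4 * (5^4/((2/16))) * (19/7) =380000/7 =54285.71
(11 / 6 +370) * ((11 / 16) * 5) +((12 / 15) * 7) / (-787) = 482841487 / 377760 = 1278.17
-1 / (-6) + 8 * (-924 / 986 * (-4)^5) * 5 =113541613 / 2958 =38384.59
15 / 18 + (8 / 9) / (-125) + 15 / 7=46763 / 15750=2.97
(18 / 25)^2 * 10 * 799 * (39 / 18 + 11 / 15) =7507404 / 625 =12011.85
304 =304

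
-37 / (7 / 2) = -74 / 7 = -10.57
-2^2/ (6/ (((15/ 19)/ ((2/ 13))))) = -65/ 19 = -3.42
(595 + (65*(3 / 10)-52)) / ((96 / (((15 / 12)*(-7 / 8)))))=-13125 / 2048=-6.41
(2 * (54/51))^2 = 1296/289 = 4.48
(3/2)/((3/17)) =17/2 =8.50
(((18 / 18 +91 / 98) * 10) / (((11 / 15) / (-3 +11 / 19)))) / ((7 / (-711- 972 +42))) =152859150 / 10241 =14926.19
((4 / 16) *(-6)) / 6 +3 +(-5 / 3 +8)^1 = 109 / 12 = 9.08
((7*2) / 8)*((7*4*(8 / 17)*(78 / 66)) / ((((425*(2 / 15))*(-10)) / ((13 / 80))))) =-0.01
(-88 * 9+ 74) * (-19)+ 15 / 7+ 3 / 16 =1528165 / 112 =13644.33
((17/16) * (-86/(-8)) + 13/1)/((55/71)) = 110973/3520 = 31.53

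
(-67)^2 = 4489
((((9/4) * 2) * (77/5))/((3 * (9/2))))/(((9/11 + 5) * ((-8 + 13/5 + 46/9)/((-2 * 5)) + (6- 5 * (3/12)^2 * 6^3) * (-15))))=12705/13284416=0.00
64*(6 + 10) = 1024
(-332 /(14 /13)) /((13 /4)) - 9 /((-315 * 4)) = -1897 /20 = -94.85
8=8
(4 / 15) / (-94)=-2 / 705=-0.00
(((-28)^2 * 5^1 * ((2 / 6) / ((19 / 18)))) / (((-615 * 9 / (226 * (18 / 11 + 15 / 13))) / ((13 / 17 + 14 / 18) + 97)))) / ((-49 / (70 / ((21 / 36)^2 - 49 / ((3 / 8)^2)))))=-17445898240 / 305890299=-57.03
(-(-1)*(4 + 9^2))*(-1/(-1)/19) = 85/19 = 4.47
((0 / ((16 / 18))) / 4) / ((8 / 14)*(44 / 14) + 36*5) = 0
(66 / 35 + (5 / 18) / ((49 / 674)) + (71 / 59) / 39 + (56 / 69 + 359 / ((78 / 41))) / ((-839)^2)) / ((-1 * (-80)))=314212638701081 / 4381024663360800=0.07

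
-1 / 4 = -0.25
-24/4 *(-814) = 4884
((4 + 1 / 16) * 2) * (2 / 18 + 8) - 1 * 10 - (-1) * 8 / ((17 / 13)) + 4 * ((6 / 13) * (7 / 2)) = 68.48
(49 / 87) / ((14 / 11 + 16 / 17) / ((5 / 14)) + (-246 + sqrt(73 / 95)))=-65058307930 / 27699456558731-8567405 *sqrt(6935) / 83098369676193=-0.00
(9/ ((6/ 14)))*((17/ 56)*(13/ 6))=221/ 16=13.81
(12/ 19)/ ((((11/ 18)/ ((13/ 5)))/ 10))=5616/ 209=26.87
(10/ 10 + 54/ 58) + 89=2637/ 29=90.93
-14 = -14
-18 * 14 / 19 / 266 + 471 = 170013 / 361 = 470.95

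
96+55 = 151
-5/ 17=-0.29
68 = 68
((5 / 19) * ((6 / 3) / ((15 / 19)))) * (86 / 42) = 86 / 63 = 1.37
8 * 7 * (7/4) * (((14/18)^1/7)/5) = 98/45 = 2.18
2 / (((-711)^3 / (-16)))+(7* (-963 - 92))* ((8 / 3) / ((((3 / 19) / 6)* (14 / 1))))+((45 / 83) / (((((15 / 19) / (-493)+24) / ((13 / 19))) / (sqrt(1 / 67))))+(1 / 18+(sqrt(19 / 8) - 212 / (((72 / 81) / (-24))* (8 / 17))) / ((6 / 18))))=-6096853713703 / 359425431+32045* sqrt(67) / 138897097+3* sqrt(38) / 4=-16958.15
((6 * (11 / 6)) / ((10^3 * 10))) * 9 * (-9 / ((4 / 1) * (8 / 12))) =-2673 / 80000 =-0.03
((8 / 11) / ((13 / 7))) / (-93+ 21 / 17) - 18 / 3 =-167429 / 27885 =-6.00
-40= -40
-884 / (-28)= 221 / 7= 31.57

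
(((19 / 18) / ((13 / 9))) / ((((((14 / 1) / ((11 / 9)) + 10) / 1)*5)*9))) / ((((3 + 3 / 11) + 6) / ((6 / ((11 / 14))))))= 1463 / 2347020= 0.00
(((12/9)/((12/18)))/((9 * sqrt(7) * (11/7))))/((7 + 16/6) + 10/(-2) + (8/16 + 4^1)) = 0.01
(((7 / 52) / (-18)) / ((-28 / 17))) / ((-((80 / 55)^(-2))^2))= -0.02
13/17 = 0.76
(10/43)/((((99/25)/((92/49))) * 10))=2300/208593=0.01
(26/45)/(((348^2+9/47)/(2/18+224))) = 2464774/2305218285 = 0.00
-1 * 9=-9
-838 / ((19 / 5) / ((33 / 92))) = -69135 / 874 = -79.10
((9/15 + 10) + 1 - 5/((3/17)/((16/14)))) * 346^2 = -261220312/105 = -2487812.50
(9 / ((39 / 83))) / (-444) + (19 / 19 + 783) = 1508333 / 1924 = 783.96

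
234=234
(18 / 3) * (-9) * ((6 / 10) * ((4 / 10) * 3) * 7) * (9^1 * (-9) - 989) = 1456056 / 5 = 291211.20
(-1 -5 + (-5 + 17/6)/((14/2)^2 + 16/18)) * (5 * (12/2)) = -81405/449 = -181.30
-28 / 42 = -2 / 3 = -0.67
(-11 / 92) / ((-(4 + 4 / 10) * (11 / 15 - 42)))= -0.00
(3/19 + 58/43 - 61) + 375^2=114842019/817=140565.51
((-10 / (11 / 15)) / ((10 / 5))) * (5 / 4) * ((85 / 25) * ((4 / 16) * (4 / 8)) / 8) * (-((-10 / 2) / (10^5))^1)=-51 / 2252800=-0.00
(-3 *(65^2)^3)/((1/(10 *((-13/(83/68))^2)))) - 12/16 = -7072385351070020667/27556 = -256655006208086.10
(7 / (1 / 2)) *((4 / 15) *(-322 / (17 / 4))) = -72128 / 255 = -282.85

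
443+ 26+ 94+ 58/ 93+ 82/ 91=4777573/ 8463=564.52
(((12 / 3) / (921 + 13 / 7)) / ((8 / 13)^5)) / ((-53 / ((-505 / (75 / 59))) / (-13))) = -201340683817 / 42071654400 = -4.79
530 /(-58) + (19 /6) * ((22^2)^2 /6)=32266379 /261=123625.97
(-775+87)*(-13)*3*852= 22860864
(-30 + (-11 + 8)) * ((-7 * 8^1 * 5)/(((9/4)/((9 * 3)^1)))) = 110880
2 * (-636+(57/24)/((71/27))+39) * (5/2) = -1692915/568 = -2980.48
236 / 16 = 59 / 4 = 14.75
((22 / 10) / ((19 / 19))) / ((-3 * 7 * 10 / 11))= -121 / 1050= -0.12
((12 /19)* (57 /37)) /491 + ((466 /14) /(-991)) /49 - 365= -2253939802958 /6175199471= -365.00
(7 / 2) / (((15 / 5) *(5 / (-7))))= -49 / 30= -1.63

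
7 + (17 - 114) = -90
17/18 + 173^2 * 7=3771071/18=209503.94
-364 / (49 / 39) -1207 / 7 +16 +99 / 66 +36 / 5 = -30621 / 70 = -437.44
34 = 34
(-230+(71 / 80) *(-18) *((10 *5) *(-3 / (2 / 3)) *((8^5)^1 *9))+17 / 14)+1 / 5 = 74201686399 / 70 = 1060024091.41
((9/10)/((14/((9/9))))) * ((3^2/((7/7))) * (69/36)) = 621/560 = 1.11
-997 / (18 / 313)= -312061 / 18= -17336.72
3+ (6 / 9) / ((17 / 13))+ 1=4.51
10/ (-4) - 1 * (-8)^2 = -133/ 2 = -66.50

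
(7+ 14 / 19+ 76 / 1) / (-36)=-1591 / 684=-2.33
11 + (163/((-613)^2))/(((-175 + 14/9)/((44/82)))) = 264545477185/24049591769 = 11.00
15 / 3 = 5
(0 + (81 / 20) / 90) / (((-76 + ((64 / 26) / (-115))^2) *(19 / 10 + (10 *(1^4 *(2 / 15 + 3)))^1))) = -4023045 / 225801724496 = -0.00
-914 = -914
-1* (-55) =55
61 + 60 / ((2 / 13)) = 451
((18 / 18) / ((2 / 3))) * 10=15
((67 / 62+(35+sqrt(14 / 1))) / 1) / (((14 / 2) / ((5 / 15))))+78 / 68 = 3.04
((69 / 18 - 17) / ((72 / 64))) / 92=-79 / 621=-0.13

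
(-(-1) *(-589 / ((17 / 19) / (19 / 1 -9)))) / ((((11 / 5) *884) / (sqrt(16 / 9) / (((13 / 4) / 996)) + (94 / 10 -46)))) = -1353047855 / 1074502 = -1259.23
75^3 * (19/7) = 1145089.29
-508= -508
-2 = -2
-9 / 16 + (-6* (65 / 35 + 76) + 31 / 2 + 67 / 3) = -144437 / 336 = -429.87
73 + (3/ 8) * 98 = 439/ 4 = 109.75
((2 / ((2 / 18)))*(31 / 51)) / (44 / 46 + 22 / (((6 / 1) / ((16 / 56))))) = 44919 / 8228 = 5.46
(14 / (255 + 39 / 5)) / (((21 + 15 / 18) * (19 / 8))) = 560 / 545091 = 0.00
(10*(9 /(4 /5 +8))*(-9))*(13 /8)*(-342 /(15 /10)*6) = 4501575 /22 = 204617.05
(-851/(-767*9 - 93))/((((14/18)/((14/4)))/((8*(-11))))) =-2553/53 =-48.17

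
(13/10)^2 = 169/100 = 1.69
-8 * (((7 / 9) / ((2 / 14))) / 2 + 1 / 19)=-22.20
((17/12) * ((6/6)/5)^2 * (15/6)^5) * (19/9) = 40375/3456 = 11.68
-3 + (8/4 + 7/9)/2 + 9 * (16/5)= 2447/90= 27.19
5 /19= 0.26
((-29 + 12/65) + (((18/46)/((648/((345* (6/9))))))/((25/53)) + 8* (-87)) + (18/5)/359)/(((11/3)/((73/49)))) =-44430182501/150930780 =-294.37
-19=-19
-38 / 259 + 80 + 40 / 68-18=274930 / 4403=62.44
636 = 636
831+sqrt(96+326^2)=2* sqrt(26593)+831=1157.15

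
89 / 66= 1.35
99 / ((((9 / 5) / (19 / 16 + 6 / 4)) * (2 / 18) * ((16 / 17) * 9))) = 40205 / 256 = 157.05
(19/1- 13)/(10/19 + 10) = 57/100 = 0.57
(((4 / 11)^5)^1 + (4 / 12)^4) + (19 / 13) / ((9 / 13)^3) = 519330716 / 117406179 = 4.42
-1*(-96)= 96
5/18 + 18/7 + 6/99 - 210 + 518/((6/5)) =224.58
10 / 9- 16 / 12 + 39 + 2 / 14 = 2452 / 63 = 38.92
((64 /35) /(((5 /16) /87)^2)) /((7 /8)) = 992083968 /6125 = 161972.89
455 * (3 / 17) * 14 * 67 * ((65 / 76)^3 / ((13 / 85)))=67619540625 / 219488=308078.53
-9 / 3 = -3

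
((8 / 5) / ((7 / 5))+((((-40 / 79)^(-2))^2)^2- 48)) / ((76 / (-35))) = -85.03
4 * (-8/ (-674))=16/ 337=0.05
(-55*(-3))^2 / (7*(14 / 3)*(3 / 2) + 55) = 27225 / 104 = 261.78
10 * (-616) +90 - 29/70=-424929/70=-6070.41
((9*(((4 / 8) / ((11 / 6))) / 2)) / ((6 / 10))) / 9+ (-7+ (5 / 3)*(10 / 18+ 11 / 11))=-2483 / 594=-4.18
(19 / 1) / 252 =19 / 252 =0.08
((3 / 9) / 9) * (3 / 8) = 1 / 72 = 0.01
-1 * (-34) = 34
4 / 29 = 0.14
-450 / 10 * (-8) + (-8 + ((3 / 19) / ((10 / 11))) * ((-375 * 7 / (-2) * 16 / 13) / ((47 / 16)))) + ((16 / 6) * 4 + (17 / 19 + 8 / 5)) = 80219381 / 174135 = 460.67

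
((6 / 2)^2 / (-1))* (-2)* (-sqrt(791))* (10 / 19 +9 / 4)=-1899* sqrt(791) / 38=-1405.50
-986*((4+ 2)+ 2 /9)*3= -55216 /3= -18405.33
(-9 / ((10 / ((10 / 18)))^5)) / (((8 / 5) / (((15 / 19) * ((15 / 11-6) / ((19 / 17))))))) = 7225 / 741083904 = 0.00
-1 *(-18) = 18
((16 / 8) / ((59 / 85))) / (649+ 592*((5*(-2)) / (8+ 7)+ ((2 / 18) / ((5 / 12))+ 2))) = 850 / 470879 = 0.00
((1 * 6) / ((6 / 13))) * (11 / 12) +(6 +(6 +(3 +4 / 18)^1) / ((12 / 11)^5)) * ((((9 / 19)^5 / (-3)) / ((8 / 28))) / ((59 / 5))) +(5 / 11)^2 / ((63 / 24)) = 9097992333808417 / 760246857689088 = 11.97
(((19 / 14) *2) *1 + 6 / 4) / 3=59 / 42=1.40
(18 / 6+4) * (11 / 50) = 77 / 50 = 1.54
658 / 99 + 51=5707 / 99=57.65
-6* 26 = -156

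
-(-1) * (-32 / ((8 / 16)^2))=-128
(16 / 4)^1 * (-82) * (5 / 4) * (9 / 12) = -615 / 2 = -307.50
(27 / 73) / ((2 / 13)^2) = 4563 / 292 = 15.63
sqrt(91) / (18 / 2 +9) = sqrt(91) / 18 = 0.53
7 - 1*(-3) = 10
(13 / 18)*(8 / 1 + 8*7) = 416 / 9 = 46.22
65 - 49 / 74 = 4761 / 74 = 64.34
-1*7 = -7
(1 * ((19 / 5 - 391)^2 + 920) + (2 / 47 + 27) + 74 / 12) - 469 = 1060376747 / 7050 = 150408.05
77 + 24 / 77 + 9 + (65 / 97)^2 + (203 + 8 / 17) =3574599450 / 12316381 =290.23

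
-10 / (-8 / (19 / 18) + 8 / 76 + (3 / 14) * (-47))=2660 / 4667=0.57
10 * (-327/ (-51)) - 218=-2616/ 17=-153.88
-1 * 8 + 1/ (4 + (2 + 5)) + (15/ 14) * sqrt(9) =-723/ 154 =-4.69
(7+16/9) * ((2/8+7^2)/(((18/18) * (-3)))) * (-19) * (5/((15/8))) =591394/81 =7301.16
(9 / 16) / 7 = 9 / 112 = 0.08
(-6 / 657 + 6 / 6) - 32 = -6791 / 219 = -31.01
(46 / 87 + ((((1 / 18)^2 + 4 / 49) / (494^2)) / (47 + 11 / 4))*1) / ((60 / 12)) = 2955457073717 / 27948343697820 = 0.11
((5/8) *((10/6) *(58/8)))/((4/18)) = 33.98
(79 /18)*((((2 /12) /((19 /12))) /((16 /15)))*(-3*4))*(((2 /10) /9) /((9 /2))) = -0.03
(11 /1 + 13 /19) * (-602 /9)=-781.54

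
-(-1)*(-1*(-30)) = 30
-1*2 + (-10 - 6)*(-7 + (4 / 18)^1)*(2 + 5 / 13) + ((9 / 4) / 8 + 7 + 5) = 1006685 / 3744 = 268.88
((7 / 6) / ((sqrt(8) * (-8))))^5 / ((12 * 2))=-16807 * sqrt(2) / 1565515579392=-0.00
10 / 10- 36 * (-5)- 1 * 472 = -291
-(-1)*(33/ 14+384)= 5409/ 14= 386.36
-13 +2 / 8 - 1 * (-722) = 2837 / 4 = 709.25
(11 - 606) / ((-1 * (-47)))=-595 / 47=-12.66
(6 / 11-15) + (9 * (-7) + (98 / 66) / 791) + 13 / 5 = -1395628 / 18645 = -74.85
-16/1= -16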